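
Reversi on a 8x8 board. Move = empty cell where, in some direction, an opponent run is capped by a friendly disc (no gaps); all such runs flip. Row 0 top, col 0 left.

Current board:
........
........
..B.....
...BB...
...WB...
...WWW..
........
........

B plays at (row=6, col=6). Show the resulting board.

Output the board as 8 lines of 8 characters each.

Answer: ........
........
..B.....
...BB...
...WB...
...WWB..
......B.
........

Derivation:
Place B at (6,6); scan 8 dirs for brackets.
Dir NW: opp run (5,5) capped by B -> flip
Dir N: first cell '.' (not opp) -> no flip
Dir NE: first cell '.' (not opp) -> no flip
Dir W: first cell '.' (not opp) -> no flip
Dir E: first cell '.' (not opp) -> no flip
Dir SW: first cell '.' (not opp) -> no flip
Dir S: first cell '.' (not opp) -> no flip
Dir SE: first cell '.' (not opp) -> no flip
All flips: (5,5)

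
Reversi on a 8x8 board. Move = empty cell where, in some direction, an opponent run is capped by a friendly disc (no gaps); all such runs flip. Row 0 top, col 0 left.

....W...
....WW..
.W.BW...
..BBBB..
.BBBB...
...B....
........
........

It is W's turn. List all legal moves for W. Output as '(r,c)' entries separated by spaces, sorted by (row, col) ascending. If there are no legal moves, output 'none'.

Answer: (2,2) (4,6) (5,0) (5,1) (5,4)

Derivation:
(1,2): no bracket -> illegal
(1,3): no bracket -> illegal
(2,2): flips 1 -> legal
(2,5): no bracket -> illegal
(2,6): no bracket -> illegal
(3,0): no bracket -> illegal
(3,1): no bracket -> illegal
(3,6): no bracket -> illegal
(4,0): no bracket -> illegal
(4,5): no bracket -> illegal
(4,6): flips 1 -> legal
(5,0): flips 3 -> legal
(5,1): flips 2 -> legal
(5,2): no bracket -> illegal
(5,4): flips 4 -> legal
(5,5): no bracket -> illegal
(6,2): no bracket -> illegal
(6,3): no bracket -> illegal
(6,4): no bracket -> illegal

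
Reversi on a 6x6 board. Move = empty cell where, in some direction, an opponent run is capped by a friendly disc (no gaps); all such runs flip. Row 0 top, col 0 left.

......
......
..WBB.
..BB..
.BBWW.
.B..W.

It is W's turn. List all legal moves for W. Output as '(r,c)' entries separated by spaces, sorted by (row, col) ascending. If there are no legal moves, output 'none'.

(1,2): no bracket -> illegal
(1,3): flips 2 -> legal
(1,4): no bracket -> illegal
(1,5): no bracket -> illegal
(2,1): flips 1 -> legal
(2,5): flips 2 -> legal
(3,0): no bracket -> illegal
(3,1): no bracket -> illegal
(3,4): no bracket -> illegal
(3,5): no bracket -> illegal
(4,0): flips 2 -> legal
(5,0): no bracket -> illegal
(5,2): flips 2 -> legal
(5,3): no bracket -> illegal

Answer: (1,3) (2,1) (2,5) (4,0) (5,2)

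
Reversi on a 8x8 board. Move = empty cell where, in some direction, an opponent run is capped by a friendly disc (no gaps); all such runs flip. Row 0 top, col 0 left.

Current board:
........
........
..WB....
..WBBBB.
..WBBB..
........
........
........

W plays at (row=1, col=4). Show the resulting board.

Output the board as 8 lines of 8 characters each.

Answer: ........
....W...
..WW....
..WBBBB.
..WBBB..
........
........
........

Derivation:
Place W at (1,4); scan 8 dirs for brackets.
Dir NW: first cell '.' (not opp) -> no flip
Dir N: first cell '.' (not opp) -> no flip
Dir NE: first cell '.' (not opp) -> no flip
Dir W: first cell '.' (not opp) -> no flip
Dir E: first cell '.' (not opp) -> no flip
Dir SW: opp run (2,3) capped by W -> flip
Dir S: first cell '.' (not opp) -> no flip
Dir SE: first cell '.' (not opp) -> no flip
All flips: (2,3)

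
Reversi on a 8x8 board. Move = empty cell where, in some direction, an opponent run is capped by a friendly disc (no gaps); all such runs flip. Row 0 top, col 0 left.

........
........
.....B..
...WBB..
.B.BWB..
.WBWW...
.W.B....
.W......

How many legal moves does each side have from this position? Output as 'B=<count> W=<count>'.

Answer: B=8 W=10

Derivation:
-- B to move --
(2,2): no bracket -> illegal
(2,3): flips 1 -> legal
(2,4): no bracket -> illegal
(3,2): flips 1 -> legal
(4,0): no bracket -> illegal
(4,2): no bracket -> illegal
(5,0): flips 1 -> legal
(5,5): flips 2 -> legal
(6,0): no bracket -> illegal
(6,2): flips 2 -> legal
(6,4): flips 2 -> legal
(6,5): flips 1 -> legal
(7,0): flips 1 -> legal
(7,2): no bracket -> illegal
B mobility = 8
-- W to move --
(1,4): no bracket -> illegal
(1,5): no bracket -> illegal
(1,6): flips 4 -> legal
(2,3): no bracket -> illegal
(2,4): flips 1 -> legal
(2,6): flips 1 -> legal
(3,0): no bracket -> illegal
(3,1): flips 1 -> legal
(3,2): flips 1 -> legal
(3,6): flips 3 -> legal
(4,0): no bracket -> illegal
(4,2): flips 1 -> legal
(4,6): flips 1 -> legal
(5,0): no bracket -> illegal
(5,5): no bracket -> illegal
(5,6): no bracket -> illegal
(6,2): no bracket -> illegal
(6,4): no bracket -> illegal
(7,2): flips 1 -> legal
(7,3): flips 1 -> legal
(7,4): no bracket -> illegal
W mobility = 10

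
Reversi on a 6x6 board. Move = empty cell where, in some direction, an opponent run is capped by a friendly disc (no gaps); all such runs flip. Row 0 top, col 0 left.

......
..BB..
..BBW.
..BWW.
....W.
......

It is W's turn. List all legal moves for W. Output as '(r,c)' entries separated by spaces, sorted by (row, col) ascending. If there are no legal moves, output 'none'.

(0,1): flips 2 -> legal
(0,2): flips 1 -> legal
(0,3): flips 2 -> legal
(0,4): no bracket -> illegal
(1,1): flips 1 -> legal
(1,4): no bracket -> illegal
(2,1): flips 2 -> legal
(3,1): flips 1 -> legal
(4,1): no bracket -> illegal
(4,2): no bracket -> illegal
(4,3): no bracket -> illegal

Answer: (0,1) (0,2) (0,3) (1,1) (2,1) (3,1)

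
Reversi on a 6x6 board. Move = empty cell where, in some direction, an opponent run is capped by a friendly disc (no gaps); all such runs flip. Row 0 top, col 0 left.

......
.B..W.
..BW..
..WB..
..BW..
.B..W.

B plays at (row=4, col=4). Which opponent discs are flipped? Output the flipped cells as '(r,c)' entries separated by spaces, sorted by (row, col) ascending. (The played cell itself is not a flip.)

Dir NW: first cell 'B' (not opp) -> no flip
Dir N: first cell '.' (not opp) -> no flip
Dir NE: first cell '.' (not opp) -> no flip
Dir W: opp run (4,3) capped by B -> flip
Dir E: first cell '.' (not opp) -> no flip
Dir SW: first cell '.' (not opp) -> no flip
Dir S: opp run (5,4), next=edge -> no flip
Dir SE: first cell '.' (not opp) -> no flip

Answer: (4,3)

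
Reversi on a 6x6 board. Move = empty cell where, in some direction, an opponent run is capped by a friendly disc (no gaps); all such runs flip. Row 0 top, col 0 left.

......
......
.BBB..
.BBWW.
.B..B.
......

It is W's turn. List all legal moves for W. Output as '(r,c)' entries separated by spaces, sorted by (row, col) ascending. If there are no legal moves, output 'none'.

Answer: (1,1) (1,2) (1,3) (3,0) (5,4) (5,5)

Derivation:
(1,0): no bracket -> illegal
(1,1): flips 1 -> legal
(1,2): flips 1 -> legal
(1,3): flips 1 -> legal
(1,4): no bracket -> illegal
(2,0): no bracket -> illegal
(2,4): no bracket -> illegal
(3,0): flips 2 -> legal
(3,5): no bracket -> illegal
(4,0): no bracket -> illegal
(4,2): no bracket -> illegal
(4,3): no bracket -> illegal
(4,5): no bracket -> illegal
(5,0): no bracket -> illegal
(5,1): no bracket -> illegal
(5,2): no bracket -> illegal
(5,3): no bracket -> illegal
(5,4): flips 1 -> legal
(5,5): flips 1 -> legal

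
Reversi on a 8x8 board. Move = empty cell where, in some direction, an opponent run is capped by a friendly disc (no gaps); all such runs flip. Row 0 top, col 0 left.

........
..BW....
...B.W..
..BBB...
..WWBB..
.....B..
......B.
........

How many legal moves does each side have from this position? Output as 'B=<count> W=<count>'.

-- B to move --
(0,2): no bracket -> illegal
(0,3): flips 1 -> legal
(0,4): no bracket -> illegal
(1,4): flips 1 -> legal
(1,5): no bracket -> illegal
(1,6): flips 1 -> legal
(2,2): no bracket -> illegal
(2,4): no bracket -> illegal
(2,6): no bracket -> illegal
(3,1): no bracket -> illegal
(3,5): no bracket -> illegal
(3,6): no bracket -> illegal
(4,1): flips 2 -> legal
(5,1): flips 1 -> legal
(5,2): flips 2 -> legal
(5,3): flips 1 -> legal
(5,4): flips 1 -> legal
B mobility = 8
-- W to move --
(0,1): no bracket -> illegal
(0,2): no bracket -> illegal
(0,3): no bracket -> illegal
(1,1): flips 1 -> legal
(1,4): no bracket -> illegal
(2,1): flips 1 -> legal
(2,2): flips 1 -> legal
(2,4): flips 1 -> legal
(3,1): no bracket -> illegal
(3,5): no bracket -> illegal
(3,6): no bracket -> illegal
(4,1): no bracket -> illegal
(4,6): flips 2 -> legal
(5,3): no bracket -> illegal
(5,4): no bracket -> illegal
(5,6): no bracket -> illegal
(5,7): no bracket -> illegal
(6,4): no bracket -> illegal
(6,5): no bracket -> illegal
(6,7): no bracket -> illegal
(7,5): no bracket -> illegal
(7,6): no bracket -> illegal
(7,7): no bracket -> illegal
W mobility = 5

Answer: B=8 W=5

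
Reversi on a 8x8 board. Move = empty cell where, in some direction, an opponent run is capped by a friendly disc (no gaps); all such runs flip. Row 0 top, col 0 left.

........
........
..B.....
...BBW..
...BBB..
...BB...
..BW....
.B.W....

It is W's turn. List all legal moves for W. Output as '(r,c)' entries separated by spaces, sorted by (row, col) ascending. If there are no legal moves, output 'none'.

(1,1): no bracket -> illegal
(1,2): no bracket -> illegal
(1,3): no bracket -> illegal
(2,1): no bracket -> illegal
(2,3): flips 3 -> legal
(2,4): no bracket -> illegal
(2,5): no bracket -> illegal
(3,1): no bracket -> illegal
(3,2): flips 2 -> legal
(3,6): flips 2 -> legal
(4,2): no bracket -> illegal
(4,6): no bracket -> illegal
(5,1): flips 1 -> legal
(5,2): no bracket -> illegal
(5,5): flips 1 -> legal
(5,6): no bracket -> illegal
(6,0): no bracket -> illegal
(6,1): flips 1 -> legal
(6,4): no bracket -> illegal
(6,5): no bracket -> illegal
(7,0): no bracket -> illegal
(7,2): no bracket -> illegal

Answer: (2,3) (3,2) (3,6) (5,1) (5,5) (6,1)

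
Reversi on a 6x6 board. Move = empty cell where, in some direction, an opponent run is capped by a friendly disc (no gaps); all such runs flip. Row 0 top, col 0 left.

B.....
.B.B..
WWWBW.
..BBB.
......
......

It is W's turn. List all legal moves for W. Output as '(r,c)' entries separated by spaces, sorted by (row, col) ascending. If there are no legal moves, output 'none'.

(0,1): flips 1 -> legal
(0,2): flips 2 -> legal
(0,3): no bracket -> illegal
(0,4): flips 1 -> legal
(1,0): no bracket -> illegal
(1,2): no bracket -> illegal
(1,4): no bracket -> illegal
(2,5): no bracket -> illegal
(3,1): no bracket -> illegal
(3,5): no bracket -> illegal
(4,1): no bracket -> illegal
(4,2): flips 2 -> legal
(4,3): flips 1 -> legal
(4,4): flips 2 -> legal
(4,5): no bracket -> illegal

Answer: (0,1) (0,2) (0,4) (4,2) (4,3) (4,4)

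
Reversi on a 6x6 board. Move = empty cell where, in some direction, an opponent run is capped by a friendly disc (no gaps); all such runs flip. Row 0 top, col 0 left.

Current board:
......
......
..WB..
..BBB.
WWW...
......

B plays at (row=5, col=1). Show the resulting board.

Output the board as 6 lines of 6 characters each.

Place B at (5,1); scan 8 dirs for brackets.
Dir NW: opp run (4,0), next=edge -> no flip
Dir N: opp run (4,1), next='.' -> no flip
Dir NE: opp run (4,2) capped by B -> flip
Dir W: first cell '.' (not opp) -> no flip
Dir E: first cell '.' (not opp) -> no flip
Dir SW: edge -> no flip
Dir S: edge -> no flip
Dir SE: edge -> no flip
All flips: (4,2)

Answer: ......
......
..WB..
..BBB.
WWB...
.B....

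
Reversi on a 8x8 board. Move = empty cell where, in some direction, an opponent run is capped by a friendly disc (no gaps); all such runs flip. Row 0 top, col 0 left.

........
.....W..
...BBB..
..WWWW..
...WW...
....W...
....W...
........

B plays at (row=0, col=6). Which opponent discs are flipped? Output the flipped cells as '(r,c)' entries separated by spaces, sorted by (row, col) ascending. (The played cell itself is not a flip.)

Dir NW: edge -> no flip
Dir N: edge -> no flip
Dir NE: edge -> no flip
Dir W: first cell '.' (not opp) -> no flip
Dir E: first cell '.' (not opp) -> no flip
Dir SW: opp run (1,5) capped by B -> flip
Dir S: first cell '.' (not opp) -> no flip
Dir SE: first cell '.' (not opp) -> no flip

Answer: (1,5)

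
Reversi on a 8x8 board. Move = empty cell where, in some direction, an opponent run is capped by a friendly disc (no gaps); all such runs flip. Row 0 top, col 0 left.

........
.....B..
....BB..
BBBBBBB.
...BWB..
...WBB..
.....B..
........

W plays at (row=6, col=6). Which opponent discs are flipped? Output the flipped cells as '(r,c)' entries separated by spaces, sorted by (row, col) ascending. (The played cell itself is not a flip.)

Dir NW: opp run (5,5) capped by W -> flip
Dir N: first cell '.' (not opp) -> no flip
Dir NE: first cell '.' (not opp) -> no flip
Dir W: opp run (6,5), next='.' -> no flip
Dir E: first cell '.' (not opp) -> no flip
Dir SW: first cell '.' (not opp) -> no flip
Dir S: first cell '.' (not opp) -> no flip
Dir SE: first cell '.' (not opp) -> no flip

Answer: (5,5)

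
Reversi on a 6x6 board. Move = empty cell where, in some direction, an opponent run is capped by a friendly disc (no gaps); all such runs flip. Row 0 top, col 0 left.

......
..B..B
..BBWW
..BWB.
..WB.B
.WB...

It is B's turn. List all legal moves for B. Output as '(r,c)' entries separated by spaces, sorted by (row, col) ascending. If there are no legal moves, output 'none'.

Answer: (1,4) (3,5) (4,1) (4,4) (5,0)

Derivation:
(1,3): no bracket -> illegal
(1,4): flips 1 -> legal
(3,1): no bracket -> illegal
(3,5): flips 1 -> legal
(4,0): no bracket -> illegal
(4,1): flips 1 -> legal
(4,4): flips 1 -> legal
(5,0): flips 1 -> legal
(5,3): no bracket -> illegal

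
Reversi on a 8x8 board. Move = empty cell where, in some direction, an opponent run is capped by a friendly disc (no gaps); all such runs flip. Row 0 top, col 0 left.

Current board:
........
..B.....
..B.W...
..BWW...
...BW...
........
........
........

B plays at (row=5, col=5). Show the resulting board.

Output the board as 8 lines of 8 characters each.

Place B at (5,5); scan 8 dirs for brackets.
Dir NW: opp run (4,4) (3,3) capped by B -> flip
Dir N: first cell '.' (not opp) -> no flip
Dir NE: first cell '.' (not opp) -> no flip
Dir W: first cell '.' (not opp) -> no flip
Dir E: first cell '.' (not opp) -> no flip
Dir SW: first cell '.' (not opp) -> no flip
Dir S: first cell '.' (not opp) -> no flip
Dir SE: first cell '.' (not opp) -> no flip
All flips: (3,3) (4,4)

Answer: ........
..B.....
..B.W...
..BBW...
...BB...
.....B..
........
........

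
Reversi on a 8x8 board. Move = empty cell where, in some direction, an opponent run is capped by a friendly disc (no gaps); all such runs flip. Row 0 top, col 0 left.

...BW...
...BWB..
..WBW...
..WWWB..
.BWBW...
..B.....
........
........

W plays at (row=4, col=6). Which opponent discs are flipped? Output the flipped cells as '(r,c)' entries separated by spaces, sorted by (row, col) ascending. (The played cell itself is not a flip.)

Answer: (3,5)

Derivation:
Dir NW: opp run (3,5) capped by W -> flip
Dir N: first cell '.' (not opp) -> no flip
Dir NE: first cell '.' (not opp) -> no flip
Dir W: first cell '.' (not opp) -> no flip
Dir E: first cell '.' (not opp) -> no flip
Dir SW: first cell '.' (not opp) -> no flip
Dir S: first cell '.' (not opp) -> no flip
Dir SE: first cell '.' (not opp) -> no flip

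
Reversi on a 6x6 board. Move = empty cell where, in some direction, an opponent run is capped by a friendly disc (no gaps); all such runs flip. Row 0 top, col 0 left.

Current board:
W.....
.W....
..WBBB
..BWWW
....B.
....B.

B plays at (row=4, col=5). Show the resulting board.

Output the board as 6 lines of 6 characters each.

Answer: W.....
.W....
..WBBB
..BWBB
....BB
....B.

Derivation:
Place B at (4,5); scan 8 dirs for brackets.
Dir NW: opp run (3,4) capped by B -> flip
Dir N: opp run (3,5) capped by B -> flip
Dir NE: edge -> no flip
Dir W: first cell 'B' (not opp) -> no flip
Dir E: edge -> no flip
Dir SW: first cell 'B' (not opp) -> no flip
Dir S: first cell '.' (not opp) -> no flip
Dir SE: edge -> no flip
All flips: (3,4) (3,5)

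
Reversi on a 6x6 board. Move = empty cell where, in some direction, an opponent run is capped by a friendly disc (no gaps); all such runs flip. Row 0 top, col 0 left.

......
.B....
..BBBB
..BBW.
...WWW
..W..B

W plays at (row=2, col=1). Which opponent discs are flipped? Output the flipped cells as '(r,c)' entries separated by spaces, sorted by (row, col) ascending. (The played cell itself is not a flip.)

Dir NW: first cell '.' (not opp) -> no flip
Dir N: opp run (1,1), next='.' -> no flip
Dir NE: first cell '.' (not opp) -> no flip
Dir W: first cell '.' (not opp) -> no flip
Dir E: opp run (2,2) (2,3) (2,4) (2,5), next=edge -> no flip
Dir SW: first cell '.' (not opp) -> no flip
Dir S: first cell '.' (not opp) -> no flip
Dir SE: opp run (3,2) capped by W -> flip

Answer: (3,2)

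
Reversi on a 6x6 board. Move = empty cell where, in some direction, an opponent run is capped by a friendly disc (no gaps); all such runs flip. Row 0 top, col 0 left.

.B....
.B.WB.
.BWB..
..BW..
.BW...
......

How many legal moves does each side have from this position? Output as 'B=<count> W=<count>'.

-- B to move --
(0,2): no bracket -> illegal
(0,3): flips 1 -> legal
(0,4): no bracket -> illegal
(1,2): flips 2 -> legal
(2,4): no bracket -> illegal
(3,1): no bracket -> illegal
(3,4): flips 1 -> legal
(4,3): flips 2 -> legal
(4,4): flips 2 -> legal
(5,1): no bracket -> illegal
(5,2): flips 1 -> legal
(5,3): no bracket -> illegal
B mobility = 6
-- W to move --
(0,0): flips 1 -> legal
(0,2): no bracket -> illegal
(0,3): no bracket -> illegal
(0,4): no bracket -> illegal
(0,5): no bracket -> illegal
(1,0): no bracket -> illegal
(1,2): no bracket -> illegal
(1,5): flips 1 -> legal
(2,0): flips 1 -> legal
(2,4): flips 1 -> legal
(2,5): no bracket -> illegal
(3,0): no bracket -> illegal
(3,1): flips 1 -> legal
(3,4): no bracket -> illegal
(4,0): flips 1 -> legal
(4,3): no bracket -> illegal
(5,0): no bracket -> illegal
(5,1): no bracket -> illegal
(5,2): no bracket -> illegal
W mobility = 6

Answer: B=6 W=6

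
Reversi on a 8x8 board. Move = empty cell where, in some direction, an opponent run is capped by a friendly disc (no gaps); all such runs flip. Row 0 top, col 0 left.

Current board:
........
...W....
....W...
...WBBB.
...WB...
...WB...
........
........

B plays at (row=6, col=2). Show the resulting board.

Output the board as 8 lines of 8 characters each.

Answer: ........
...W....
....W...
...WBBB.
...WB...
...BB...
..B.....
........

Derivation:
Place B at (6,2); scan 8 dirs for brackets.
Dir NW: first cell '.' (not opp) -> no flip
Dir N: first cell '.' (not opp) -> no flip
Dir NE: opp run (5,3) capped by B -> flip
Dir W: first cell '.' (not opp) -> no flip
Dir E: first cell '.' (not opp) -> no flip
Dir SW: first cell '.' (not opp) -> no flip
Dir S: first cell '.' (not opp) -> no flip
Dir SE: first cell '.' (not opp) -> no flip
All flips: (5,3)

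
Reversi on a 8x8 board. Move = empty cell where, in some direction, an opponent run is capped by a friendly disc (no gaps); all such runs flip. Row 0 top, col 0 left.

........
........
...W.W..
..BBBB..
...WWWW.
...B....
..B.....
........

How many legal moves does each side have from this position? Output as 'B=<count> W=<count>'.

Answer: B=10 W=7

Derivation:
-- B to move --
(1,2): flips 1 -> legal
(1,3): flips 1 -> legal
(1,4): flips 1 -> legal
(1,5): flips 1 -> legal
(1,6): flips 1 -> legal
(2,2): no bracket -> illegal
(2,4): no bracket -> illegal
(2,6): no bracket -> illegal
(3,6): no bracket -> illegal
(3,7): no bracket -> illegal
(4,2): no bracket -> illegal
(4,7): no bracket -> illegal
(5,2): flips 1 -> legal
(5,4): flips 2 -> legal
(5,5): flips 2 -> legal
(5,6): flips 1 -> legal
(5,7): flips 1 -> legal
B mobility = 10
-- W to move --
(2,1): flips 1 -> legal
(2,2): flips 1 -> legal
(2,4): flips 2 -> legal
(2,6): flips 1 -> legal
(3,1): no bracket -> illegal
(3,6): no bracket -> illegal
(4,1): flips 1 -> legal
(4,2): no bracket -> illegal
(5,1): no bracket -> illegal
(5,2): no bracket -> illegal
(5,4): no bracket -> illegal
(6,1): no bracket -> illegal
(6,3): flips 1 -> legal
(6,4): no bracket -> illegal
(7,1): flips 2 -> legal
(7,2): no bracket -> illegal
(7,3): no bracket -> illegal
W mobility = 7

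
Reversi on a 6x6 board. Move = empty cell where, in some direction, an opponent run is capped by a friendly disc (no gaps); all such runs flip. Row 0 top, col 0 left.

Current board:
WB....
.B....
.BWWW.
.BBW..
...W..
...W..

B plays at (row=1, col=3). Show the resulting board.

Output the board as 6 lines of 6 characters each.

Answer: WB....
.B.B..
.BBWW.
.BBW..
...W..
...W..

Derivation:
Place B at (1,3); scan 8 dirs for brackets.
Dir NW: first cell '.' (not opp) -> no flip
Dir N: first cell '.' (not opp) -> no flip
Dir NE: first cell '.' (not opp) -> no flip
Dir W: first cell '.' (not opp) -> no flip
Dir E: first cell '.' (not opp) -> no flip
Dir SW: opp run (2,2) capped by B -> flip
Dir S: opp run (2,3) (3,3) (4,3) (5,3), next=edge -> no flip
Dir SE: opp run (2,4), next='.' -> no flip
All flips: (2,2)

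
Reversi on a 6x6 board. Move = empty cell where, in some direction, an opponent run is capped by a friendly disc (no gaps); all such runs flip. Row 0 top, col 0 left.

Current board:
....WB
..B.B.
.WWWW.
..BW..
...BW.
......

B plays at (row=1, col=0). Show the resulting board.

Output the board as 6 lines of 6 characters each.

Answer: ....WB
B.B.B.
.BWWW.
..BW..
...BW.
......

Derivation:
Place B at (1,0); scan 8 dirs for brackets.
Dir NW: edge -> no flip
Dir N: first cell '.' (not opp) -> no flip
Dir NE: first cell '.' (not opp) -> no flip
Dir W: edge -> no flip
Dir E: first cell '.' (not opp) -> no flip
Dir SW: edge -> no flip
Dir S: first cell '.' (not opp) -> no flip
Dir SE: opp run (2,1) capped by B -> flip
All flips: (2,1)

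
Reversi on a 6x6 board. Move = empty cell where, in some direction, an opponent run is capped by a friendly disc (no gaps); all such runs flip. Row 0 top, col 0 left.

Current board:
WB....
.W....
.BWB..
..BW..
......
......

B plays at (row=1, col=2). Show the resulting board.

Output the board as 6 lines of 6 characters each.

Answer: WB....
.WB...
.BBB..
..BW..
......
......

Derivation:
Place B at (1,2); scan 8 dirs for brackets.
Dir NW: first cell 'B' (not opp) -> no flip
Dir N: first cell '.' (not opp) -> no flip
Dir NE: first cell '.' (not opp) -> no flip
Dir W: opp run (1,1), next='.' -> no flip
Dir E: first cell '.' (not opp) -> no flip
Dir SW: first cell 'B' (not opp) -> no flip
Dir S: opp run (2,2) capped by B -> flip
Dir SE: first cell 'B' (not opp) -> no flip
All flips: (2,2)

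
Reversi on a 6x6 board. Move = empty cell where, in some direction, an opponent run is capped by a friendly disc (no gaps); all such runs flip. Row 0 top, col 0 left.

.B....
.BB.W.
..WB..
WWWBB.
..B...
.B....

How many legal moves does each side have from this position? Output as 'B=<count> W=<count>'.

Answer: B=4 W=7

Derivation:
-- B to move --
(0,3): no bracket -> illegal
(0,4): no bracket -> illegal
(0,5): flips 1 -> legal
(1,3): no bracket -> illegal
(1,5): no bracket -> illegal
(2,0): flips 1 -> legal
(2,1): flips 1 -> legal
(2,4): no bracket -> illegal
(2,5): no bracket -> illegal
(4,0): no bracket -> illegal
(4,1): flips 1 -> legal
(4,3): no bracket -> illegal
B mobility = 4
-- W to move --
(0,0): flips 1 -> legal
(0,2): flips 1 -> legal
(0,3): no bracket -> illegal
(1,0): no bracket -> illegal
(1,3): no bracket -> illegal
(2,0): no bracket -> illegal
(2,1): no bracket -> illegal
(2,4): flips 1 -> legal
(2,5): no bracket -> illegal
(3,5): flips 2 -> legal
(4,0): no bracket -> illegal
(4,1): no bracket -> illegal
(4,3): no bracket -> illegal
(4,4): flips 1 -> legal
(4,5): no bracket -> illegal
(5,0): no bracket -> illegal
(5,2): flips 1 -> legal
(5,3): flips 1 -> legal
W mobility = 7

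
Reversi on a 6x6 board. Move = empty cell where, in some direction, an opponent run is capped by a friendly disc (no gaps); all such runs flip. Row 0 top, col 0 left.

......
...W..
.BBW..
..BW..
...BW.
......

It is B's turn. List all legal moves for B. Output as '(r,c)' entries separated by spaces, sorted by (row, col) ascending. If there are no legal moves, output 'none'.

(0,2): no bracket -> illegal
(0,3): flips 3 -> legal
(0,4): flips 1 -> legal
(1,2): no bracket -> illegal
(1,4): flips 1 -> legal
(2,4): flips 1 -> legal
(3,4): flips 1 -> legal
(3,5): no bracket -> illegal
(4,2): no bracket -> illegal
(4,5): flips 1 -> legal
(5,3): no bracket -> illegal
(5,4): no bracket -> illegal
(5,5): flips 2 -> legal

Answer: (0,3) (0,4) (1,4) (2,4) (3,4) (4,5) (5,5)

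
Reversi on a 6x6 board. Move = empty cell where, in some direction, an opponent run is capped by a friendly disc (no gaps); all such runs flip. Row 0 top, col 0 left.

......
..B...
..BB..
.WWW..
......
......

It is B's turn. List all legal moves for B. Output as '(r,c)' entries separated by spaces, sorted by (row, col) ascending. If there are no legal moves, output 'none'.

Answer: (4,0) (4,1) (4,2) (4,3) (4,4)

Derivation:
(2,0): no bracket -> illegal
(2,1): no bracket -> illegal
(2,4): no bracket -> illegal
(3,0): no bracket -> illegal
(3,4): no bracket -> illegal
(4,0): flips 1 -> legal
(4,1): flips 1 -> legal
(4,2): flips 1 -> legal
(4,3): flips 1 -> legal
(4,4): flips 1 -> legal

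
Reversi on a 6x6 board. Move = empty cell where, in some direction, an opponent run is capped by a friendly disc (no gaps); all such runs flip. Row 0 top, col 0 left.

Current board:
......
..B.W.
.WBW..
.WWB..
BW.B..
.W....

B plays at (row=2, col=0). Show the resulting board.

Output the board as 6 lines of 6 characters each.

Answer: ......
..B.W.
BBBW..
.WWB..
BW.B..
.W....

Derivation:
Place B at (2,0); scan 8 dirs for brackets.
Dir NW: edge -> no flip
Dir N: first cell '.' (not opp) -> no flip
Dir NE: first cell '.' (not opp) -> no flip
Dir W: edge -> no flip
Dir E: opp run (2,1) capped by B -> flip
Dir SW: edge -> no flip
Dir S: first cell '.' (not opp) -> no flip
Dir SE: opp run (3,1), next='.' -> no flip
All flips: (2,1)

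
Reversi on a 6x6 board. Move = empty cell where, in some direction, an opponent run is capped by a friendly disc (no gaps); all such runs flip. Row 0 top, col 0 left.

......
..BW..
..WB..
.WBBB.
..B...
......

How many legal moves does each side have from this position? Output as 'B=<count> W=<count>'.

Answer: B=6 W=8

Derivation:
-- B to move --
(0,2): no bracket -> illegal
(0,3): flips 1 -> legal
(0,4): no bracket -> illegal
(1,1): flips 1 -> legal
(1,4): flips 1 -> legal
(2,0): flips 1 -> legal
(2,1): flips 1 -> legal
(2,4): no bracket -> illegal
(3,0): flips 1 -> legal
(4,0): no bracket -> illegal
(4,1): no bracket -> illegal
B mobility = 6
-- W to move --
(0,1): no bracket -> illegal
(0,2): flips 1 -> legal
(0,3): no bracket -> illegal
(1,1): flips 1 -> legal
(1,4): no bracket -> illegal
(2,1): no bracket -> illegal
(2,4): flips 1 -> legal
(2,5): no bracket -> illegal
(3,5): flips 3 -> legal
(4,1): no bracket -> illegal
(4,3): flips 2 -> legal
(4,4): flips 1 -> legal
(4,5): no bracket -> illegal
(5,1): no bracket -> illegal
(5,2): flips 2 -> legal
(5,3): flips 1 -> legal
W mobility = 8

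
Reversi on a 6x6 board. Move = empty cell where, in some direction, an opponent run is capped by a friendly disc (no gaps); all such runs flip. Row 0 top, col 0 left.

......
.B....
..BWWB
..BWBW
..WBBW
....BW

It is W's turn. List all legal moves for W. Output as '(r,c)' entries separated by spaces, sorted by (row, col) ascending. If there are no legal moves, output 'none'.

(0,0): flips 2 -> legal
(0,1): no bracket -> illegal
(0,2): no bracket -> illegal
(1,0): no bracket -> illegal
(1,2): flips 2 -> legal
(1,3): no bracket -> illegal
(1,4): no bracket -> illegal
(1,5): flips 1 -> legal
(2,0): no bracket -> illegal
(2,1): flips 1 -> legal
(3,1): flips 1 -> legal
(4,1): flips 1 -> legal
(5,2): no bracket -> illegal
(5,3): flips 3 -> legal

Answer: (0,0) (1,2) (1,5) (2,1) (3,1) (4,1) (5,3)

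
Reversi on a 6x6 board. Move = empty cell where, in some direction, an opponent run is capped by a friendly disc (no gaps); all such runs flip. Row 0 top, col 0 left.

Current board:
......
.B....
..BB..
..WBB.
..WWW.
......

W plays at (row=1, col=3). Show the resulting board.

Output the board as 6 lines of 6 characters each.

Answer: ......
.B.W..
..BW..
..WWB.
..WWW.
......

Derivation:
Place W at (1,3); scan 8 dirs for brackets.
Dir NW: first cell '.' (not opp) -> no flip
Dir N: first cell '.' (not opp) -> no flip
Dir NE: first cell '.' (not opp) -> no flip
Dir W: first cell '.' (not opp) -> no flip
Dir E: first cell '.' (not opp) -> no flip
Dir SW: opp run (2,2), next='.' -> no flip
Dir S: opp run (2,3) (3,3) capped by W -> flip
Dir SE: first cell '.' (not opp) -> no flip
All flips: (2,3) (3,3)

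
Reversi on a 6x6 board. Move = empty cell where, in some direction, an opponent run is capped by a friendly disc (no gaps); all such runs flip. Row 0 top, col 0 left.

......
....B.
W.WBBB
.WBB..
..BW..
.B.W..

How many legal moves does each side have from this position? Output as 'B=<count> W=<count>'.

-- B to move --
(1,0): no bracket -> illegal
(1,1): flips 1 -> legal
(1,2): flips 1 -> legal
(1,3): no bracket -> illegal
(2,1): flips 1 -> legal
(3,0): flips 1 -> legal
(3,4): no bracket -> illegal
(4,0): no bracket -> illegal
(4,1): no bracket -> illegal
(4,4): flips 1 -> legal
(5,2): no bracket -> illegal
(5,4): flips 1 -> legal
B mobility = 6
-- W to move --
(0,3): no bracket -> illegal
(0,4): no bracket -> illegal
(0,5): no bracket -> illegal
(1,2): no bracket -> illegal
(1,3): flips 2 -> legal
(1,5): no bracket -> illegal
(2,1): flips 1 -> legal
(3,4): flips 2 -> legal
(3,5): no bracket -> illegal
(4,0): no bracket -> illegal
(4,1): flips 1 -> legal
(4,4): flips 1 -> legal
(5,0): no bracket -> illegal
(5,2): flips 2 -> legal
W mobility = 6

Answer: B=6 W=6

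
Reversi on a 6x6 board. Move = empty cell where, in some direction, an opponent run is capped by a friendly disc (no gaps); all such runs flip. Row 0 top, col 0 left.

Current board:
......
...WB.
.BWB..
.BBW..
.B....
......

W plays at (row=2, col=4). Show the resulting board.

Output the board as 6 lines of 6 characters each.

Place W at (2,4); scan 8 dirs for brackets.
Dir NW: first cell 'W' (not opp) -> no flip
Dir N: opp run (1,4), next='.' -> no flip
Dir NE: first cell '.' (not opp) -> no flip
Dir W: opp run (2,3) capped by W -> flip
Dir E: first cell '.' (not opp) -> no flip
Dir SW: first cell 'W' (not opp) -> no flip
Dir S: first cell '.' (not opp) -> no flip
Dir SE: first cell '.' (not opp) -> no flip
All flips: (2,3)

Answer: ......
...WB.
.BWWW.
.BBW..
.B....
......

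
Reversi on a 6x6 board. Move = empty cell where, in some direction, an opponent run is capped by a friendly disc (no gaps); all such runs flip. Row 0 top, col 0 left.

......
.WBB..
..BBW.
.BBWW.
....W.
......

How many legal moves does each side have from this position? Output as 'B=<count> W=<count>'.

-- B to move --
(0,0): flips 1 -> legal
(0,1): no bracket -> illegal
(0,2): no bracket -> illegal
(1,0): flips 1 -> legal
(1,4): no bracket -> illegal
(1,5): no bracket -> illegal
(2,0): no bracket -> illegal
(2,1): no bracket -> illegal
(2,5): flips 1 -> legal
(3,5): flips 3 -> legal
(4,2): no bracket -> illegal
(4,3): flips 1 -> legal
(4,5): flips 1 -> legal
(5,3): no bracket -> illegal
(5,4): no bracket -> illegal
(5,5): flips 2 -> legal
B mobility = 7
-- W to move --
(0,1): flips 2 -> legal
(0,2): flips 1 -> legal
(0,3): flips 2 -> legal
(0,4): no bracket -> illegal
(1,4): flips 2 -> legal
(2,0): no bracket -> illegal
(2,1): flips 2 -> legal
(3,0): flips 2 -> legal
(4,0): no bracket -> illegal
(4,1): no bracket -> illegal
(4,2): no bracket -> illegal
(4,3): no bracket -> illegal
W mobility = 6

Answer: B=7 W=6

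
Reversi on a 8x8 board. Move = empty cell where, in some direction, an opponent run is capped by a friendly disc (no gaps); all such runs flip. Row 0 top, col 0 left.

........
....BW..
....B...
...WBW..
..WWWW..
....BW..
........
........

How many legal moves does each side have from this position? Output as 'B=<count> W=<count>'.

Answer: B=8 W=8

Derivation:
-- B to move --
(0,4): no bracket -> illegal
(0,5): no bracket -> illegal
(0,6): flips 1 -> legal
(1,6): flips 1 -> legal
(2,2): no bracket -> illegal
(2,3): no bracket -> illegal
(2,5): no bracket -> illegal
(2,6): no bracket -> illegal
(3,1): no bracket -> illegal
(3,2): flips 2 -> legal
(3,6): flips 2 -> legal
(4,1): no bracket -> illegal
(4,6): flips 1 -> legal
(5,1): flips 2 -> legal
(5,2): flips 1 -> legal
(5,3): no bracket -> illegal
(5,6): flips 2 -> legal
(6,4): no bracket -> illegal
(6,5): no bracket -> illegal
(6,6): no bracket -> illegal
B mobility = 8
-- W to move --
(0,3): no bracket -> illegal
(0,4): flips 3 -> legal
(0,5): no bracket -> illegal
(1,3): flips 2 -> legal
(2,3): flips 1 -> legal
(2,5): flips 1 -> legal
(5,3): flips 1 -> legal
(6,3): flips 1 -> legal
(6,4): flips 1 -> legal
(6,5): flips 1 -> legal
W mobility = 8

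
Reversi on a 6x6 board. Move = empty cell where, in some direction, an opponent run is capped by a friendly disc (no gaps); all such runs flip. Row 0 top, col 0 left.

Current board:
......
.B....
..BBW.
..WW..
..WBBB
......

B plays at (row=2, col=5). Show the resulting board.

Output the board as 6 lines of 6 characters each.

Answer: ......
.B....
..BBBB
..WW..
..WBBB
......

Derivation:
Place B at (2,5); scan 8 dirs for brackets.
Dir NW: first cell '.' (not opp) -> no flip
Dir N: first cell '.' (not opp) -> no flip
Dir NE: edge -> no flip
Dir W: opp run (2,4) capped by B -> flip
Dir E: edge -> no flip
Dir SW: first cell '.' (not opp) -> no flip
Dir S: first cell '.' (not opp) -> no flip
Dir SE: edge -> no flip
All flips: (2,4)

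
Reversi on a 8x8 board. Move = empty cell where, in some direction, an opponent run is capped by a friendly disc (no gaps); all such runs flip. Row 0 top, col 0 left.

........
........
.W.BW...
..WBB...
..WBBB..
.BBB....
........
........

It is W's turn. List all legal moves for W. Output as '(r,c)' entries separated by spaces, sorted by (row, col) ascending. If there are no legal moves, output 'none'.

(1,2): no bracket -> illegal
(1,3): no bracket -> illegal
(1,4): flips 1 -> legal
(2,2): flips 1 -> legal
(2,5): no bracket -> illegal
(3,5): flips 2 -> legal
(3,6): no bracket -> illegal
(4,0): no bracket -> illegal
(4,1): no bracket -> illegal
(4,6): flips 3 -> legal
(5,0): no bracket -> illegal
(5,4): flips 3 -> legal
(5,5): no bracket -> illegal
(5,6): no bracket -> illegal
(6,0): flips 1 -> legal
(6,1): no bracket -> illegal
(6,2): flips 1 -> legal
(6,3): no bracket -> illegal
(6,4): flips 1 -> legal

Answer: (1,4) (2,2) (3,5) (4,6) (5,4) (6,0) (6,2) (6,4)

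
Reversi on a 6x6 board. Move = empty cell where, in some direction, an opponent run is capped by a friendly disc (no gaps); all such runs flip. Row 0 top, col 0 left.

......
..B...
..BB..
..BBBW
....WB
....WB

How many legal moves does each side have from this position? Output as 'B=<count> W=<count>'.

Answer: B=3 W=3

Derivation:
-- B to move --
(2,4): no bracket -> illegal
(2,5): flips 1 -> legal
(4,3): flips 1 -> legal
(5,3): flips 1 -> legal
B mobility = 3
-- W to move --
(0,1): no bracket -> illegal
(0,2): no bracket -> illegal
(0,3): no bracket -> illegal
(1,1): flips 2 -> legal
(1,3): no bracket -> illegal
(1,4): no bracket -> illegal
(2,1): no bracket -> illegal
(2,4): flips 1 -> legal
(2,5): no bracket -> illegal
(3,1): flips 3 -> legal
(4,1): no bracket -> illegal
(4,2): no bracket -> illegal
(4,3): no bracket -> illegal
W mobility = 3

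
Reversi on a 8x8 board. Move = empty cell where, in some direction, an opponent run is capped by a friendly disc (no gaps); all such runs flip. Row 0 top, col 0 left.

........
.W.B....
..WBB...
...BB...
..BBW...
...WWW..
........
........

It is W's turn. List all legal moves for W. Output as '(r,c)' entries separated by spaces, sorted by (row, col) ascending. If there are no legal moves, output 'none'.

Answer: (0,3) (0,4) (1,4) (2,5) (3,1) (3,2) (4,1)

Derivation:
(0,2): no bracket -> illegal
(0,3): flips 4 -> legal
(0,4): flips 1 -> legal
(1,2): no bracket -> illegal
(1,4): flips 2 -> legal
(1,5): no bracket -> illegal
(2,5): flips 2 -> legal
(3,1): flips 1 -> legal
(3,2): flips 1 -> legal
(3,5): no bracket -> illegal
(4,1): flips 2 -> legal
(4,5): no bracket -> illegal
(5,1): no bracket -> illegal
(5,2): no bracket -> illegal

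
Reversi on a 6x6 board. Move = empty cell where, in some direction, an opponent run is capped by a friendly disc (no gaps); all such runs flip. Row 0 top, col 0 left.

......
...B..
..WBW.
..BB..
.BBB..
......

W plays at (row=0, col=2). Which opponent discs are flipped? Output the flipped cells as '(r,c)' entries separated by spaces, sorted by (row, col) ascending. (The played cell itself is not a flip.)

Answer: (1,3)

Derivation:
Dir NW: edge -> no flip
Dir N: edge -> no flip
Dir NE: edge -> no flip
Dir W: first cell '.' (not opp) -> no flip
Dir E: first cell '.' (not opp) -> no flip
Dir SW: first cell '.' (not opp) -> no flip
Dir S: first cell '.' (not opp) -> no flip
Dir SE: opp run (1,3) capped by W -> flip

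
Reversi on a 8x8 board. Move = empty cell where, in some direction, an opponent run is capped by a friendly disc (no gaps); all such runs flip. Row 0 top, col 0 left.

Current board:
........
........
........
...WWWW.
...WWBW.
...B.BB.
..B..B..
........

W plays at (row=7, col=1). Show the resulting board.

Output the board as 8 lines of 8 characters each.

Place W at (7,1); scan 8 dirs for brackets.
Dir NW: first cell '.' (not opp) -> no flip
Dir N: first cell '.' (not opp) -> no flip
Dir NE: opp run (6,2) (5,3) capped by W -> flip
Dir W: first cell '.' (not opp) -> no flip
Dir E: first cell '.' (not opp) -> no flip
Dir SW: edge -> no flip
Dir S: edge -> no flip
Dir SE: edge -> no flip
All flips: (5,3) (6,2)

Answer: ........
........
........
...WWWW.
...WWBW.
...W.BB.
..W..B..
.W......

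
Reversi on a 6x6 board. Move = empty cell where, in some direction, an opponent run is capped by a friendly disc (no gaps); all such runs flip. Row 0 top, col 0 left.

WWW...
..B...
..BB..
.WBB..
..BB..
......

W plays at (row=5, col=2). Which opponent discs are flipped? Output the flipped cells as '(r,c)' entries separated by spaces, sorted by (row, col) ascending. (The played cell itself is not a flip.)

Answer: (1,2) (2,2) (3,2) (4,2)

Derivation:
Dir NW: first cell '.' (not opp) -> no flip
Dir N: opp run (4,2) (3,2) (2,2) (1,2) capped by W -> flip
Dir NE: opp run (4,3), next='.' -> no flip
Dir W: first cell '.' (not opp) -> no flip
Dir E: first cell '.' (not opp) -> no flip
Dir SW: edge -> no flip
Dir S: edge -> no flip
Dir SE: edge -> no flip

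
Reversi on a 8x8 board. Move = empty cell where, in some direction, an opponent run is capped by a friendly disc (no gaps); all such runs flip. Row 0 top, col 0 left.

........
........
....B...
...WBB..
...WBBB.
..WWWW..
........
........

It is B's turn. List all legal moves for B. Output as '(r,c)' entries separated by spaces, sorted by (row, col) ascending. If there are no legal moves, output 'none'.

Answer: (2,2) (3,2) (4,2) (6,1) (6,2) (6,3) (6,4) (6,5) (6,6)

Derivation:
(2,2): flips 1 -> legal
(2,3): no bracket -> illegal
(3,2): flips 1 -> legal
(4,1): no bracket -> illegal
(4,2): flips 2 -> legal
(5,1): no bracket -> illegal
(5,6): no bracket -> illegal
(6,1): flips 2 -> legal
(6,2): flips 1 -> legal
(6,3): flips 1 -> legal
(6,4): flips 2 -> legal
(6,5): flips 1 -> legal
(6,6): flips 1 -> legal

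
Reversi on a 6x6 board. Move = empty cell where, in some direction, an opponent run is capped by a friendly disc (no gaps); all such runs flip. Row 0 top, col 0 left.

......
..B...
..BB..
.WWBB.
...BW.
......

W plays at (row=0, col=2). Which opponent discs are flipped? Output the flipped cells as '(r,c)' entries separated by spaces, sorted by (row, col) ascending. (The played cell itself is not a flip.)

Answer: (1,2) (2,2)

Derivation:
Dir NW: edge -> no flip
Dir N: edge -> no flip
Dir NE: edge -> no flip
Dir W: first cell '.' (not opp) -> no flip
Dir E: first cell '.' (not opp) -> no flip
Dir SW: first cell '.' (not opp) -> no flip
Dir S: opp run (1,2) (2,2) capped by W -> flip
Dir SE: first cell '.' (not opp) -> no flip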